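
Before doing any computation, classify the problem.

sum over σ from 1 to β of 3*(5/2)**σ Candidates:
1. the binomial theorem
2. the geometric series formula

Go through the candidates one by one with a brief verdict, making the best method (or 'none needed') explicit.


Diagnosis: the geometric series formula — term-over-term division gives 5/2 every time — index-free ratio, geometric sum formula applies.
- the binomial theorem — no binomial coefficients pair with matched powers.
- the geometric series formula — yes — fits the structure here.


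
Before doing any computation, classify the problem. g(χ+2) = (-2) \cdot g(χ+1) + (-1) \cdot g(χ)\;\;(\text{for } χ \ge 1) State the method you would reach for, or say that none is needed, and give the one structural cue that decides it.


Diagnosis: the characteristic-root method — linear, homogeneous, constant coefficients: solutions of the form r^χ exist — find the roots of the characteristic polynomial.


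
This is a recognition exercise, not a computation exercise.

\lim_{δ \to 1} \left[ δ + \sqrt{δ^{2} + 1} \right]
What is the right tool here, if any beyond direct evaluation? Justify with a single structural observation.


Technique: no special technique — nothing blocks direct substitution at 1: plug in and finish.


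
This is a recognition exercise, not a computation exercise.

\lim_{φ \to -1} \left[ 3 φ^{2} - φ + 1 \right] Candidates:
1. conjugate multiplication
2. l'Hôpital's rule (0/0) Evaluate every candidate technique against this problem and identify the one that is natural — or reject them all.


Method: no special technique — the function is continuous at -1; evaluation is itself the limit, no machinery required.
- conjugate multiplication: there is no infinity-minus-infinity radical difference to rationalize.
- l'Hôpital's rule (0/0) — substituting the point gives a finite value outright — there is no indeterminate clash to repair.


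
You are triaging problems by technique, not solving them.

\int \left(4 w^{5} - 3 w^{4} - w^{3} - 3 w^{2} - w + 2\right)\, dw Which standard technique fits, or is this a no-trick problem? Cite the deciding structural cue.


Diagnosis: no special technique — a term-by-term power-rule job in w; no substitution or rearrangement earns its keep here.


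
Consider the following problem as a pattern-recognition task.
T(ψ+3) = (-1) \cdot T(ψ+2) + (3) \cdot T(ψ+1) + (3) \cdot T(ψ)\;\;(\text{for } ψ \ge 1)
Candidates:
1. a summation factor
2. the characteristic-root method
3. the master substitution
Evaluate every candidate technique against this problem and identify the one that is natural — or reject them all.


Method: the characteristic-root method — linear, homogeneous, constant coefficients: solutions of the form r^ψ exist — find the roots of the characteristic polynomial.
- a summation factor — the recurrence reaches back more than one step, outside the first-order family a summation factor normalizes.
- the characteristic-root method: applies; the problem has the shape this method handles.
- the master substitution — with no divided-index recursive call, reindexing by powers of a base buys nothing.


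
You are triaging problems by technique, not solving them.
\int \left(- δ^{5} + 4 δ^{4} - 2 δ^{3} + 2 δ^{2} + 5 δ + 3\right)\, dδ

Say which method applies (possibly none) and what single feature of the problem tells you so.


Verdict: no special technique — scan for structure and find none: constant multiples of powers of δ, integrate directly.


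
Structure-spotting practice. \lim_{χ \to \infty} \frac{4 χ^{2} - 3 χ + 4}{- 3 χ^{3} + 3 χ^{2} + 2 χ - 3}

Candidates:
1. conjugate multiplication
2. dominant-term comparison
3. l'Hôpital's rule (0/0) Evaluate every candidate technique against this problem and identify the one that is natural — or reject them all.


Verdict: dominant-term comparison — growth-rate triage: the leading powers of χ decide the limit, everything else is noise.
- conjugate multiplication — no difference of divergent radicals appears, so rationalizing has nothing to cancel.
- dominant-term comparison: yes, a natural case for it.
- l'Hôpital's rule (0/0): as a single quotient the expression runs to ∞/∞ at the limit point — an at-infinity form of the rule would apply, though the leading-growth comparison is the direct reading.


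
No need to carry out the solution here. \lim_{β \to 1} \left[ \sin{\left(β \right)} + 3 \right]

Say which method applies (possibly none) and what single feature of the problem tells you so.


Diagnosis: no special technique — no vanishing denominator and no indeterminate clash at the point — evaluation is immediate.


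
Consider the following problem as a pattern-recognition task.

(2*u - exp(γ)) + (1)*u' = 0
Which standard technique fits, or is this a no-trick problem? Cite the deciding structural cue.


Technique: a linear integrating factor — u enters only linearly with coefficient 2; multiply by exp of the integral of 2 and the left side becomes one derivative.


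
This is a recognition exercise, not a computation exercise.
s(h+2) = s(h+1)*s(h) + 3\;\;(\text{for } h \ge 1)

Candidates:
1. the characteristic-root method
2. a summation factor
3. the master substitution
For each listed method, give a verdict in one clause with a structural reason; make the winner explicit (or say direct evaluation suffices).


Method: no special technique — the map from one term to the next is curved, not linear, so linear closed-form machinery does not attach.
- the characteristic-root method: the recursion is nonlinear in the sequence values, so no linear-modes ansatz applies.
- a summation factor — no summation factor applies — the rule is not linear in the sequence values.
- the master substitution — the recursive argument is a shift of the index, not a fixed fraction of it.


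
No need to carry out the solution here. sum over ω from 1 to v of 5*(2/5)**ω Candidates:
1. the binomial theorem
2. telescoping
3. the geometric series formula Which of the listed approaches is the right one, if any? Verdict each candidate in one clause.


Method: the geometric series formula — the ratio of consecutive terms is the constant 2/5, independent of the index — a geometric sum.
- the binomial theorem: no binomial coefficients pair with matched powers.
- telescoping — the terms as presented offer no neighboring cancellation — a telescoping rewrite may exist, but the displayed structure does not hand one over.
- the geometric series formula: a fit — the right tool for this form.


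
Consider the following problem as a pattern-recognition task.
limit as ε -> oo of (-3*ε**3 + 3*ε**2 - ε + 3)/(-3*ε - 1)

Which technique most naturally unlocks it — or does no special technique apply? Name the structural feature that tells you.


Method: dominant-term comparison — divide by the highest power of ε present: lower-order terms vanish and the dominant ratio remains. As a single quotient, the ∞/∞ shape would yield to repeated differentiation as well — the growth comparison gets there in one look.


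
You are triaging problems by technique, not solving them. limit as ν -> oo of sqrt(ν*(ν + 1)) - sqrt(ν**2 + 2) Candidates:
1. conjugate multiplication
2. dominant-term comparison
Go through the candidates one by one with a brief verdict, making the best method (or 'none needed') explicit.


Method: conjugate multiplication — the ∞ − ∞ radical form is the exact trigger for the conjugate maneuver.
- conjugate multiplication — applicable, and directly so.
- dominant-term comparison: no dominant power emerges to decide the limit by degree comparison.


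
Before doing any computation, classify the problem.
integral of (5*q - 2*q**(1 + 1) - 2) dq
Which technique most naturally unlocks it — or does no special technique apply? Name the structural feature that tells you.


Method: no special technique — the integrand is a sum of constant multiples of powers of q — integrate term by term.


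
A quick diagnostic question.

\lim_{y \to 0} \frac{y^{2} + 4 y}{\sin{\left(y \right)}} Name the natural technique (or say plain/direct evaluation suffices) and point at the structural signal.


Technique: l'Hôpital's rule (0/0) — both numerator and denominator vanish at 0: the genuine 0/0 indeterminate that l'Hôpital exists for. A first-order expansion at the point is an equally standard path; the rule packages it.


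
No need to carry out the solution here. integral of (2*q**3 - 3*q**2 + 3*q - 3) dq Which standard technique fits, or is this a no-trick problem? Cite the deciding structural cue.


Verdict: no special technique — a term-by-term power-rule job in q; no substitution or rearrangement earns its keep here.


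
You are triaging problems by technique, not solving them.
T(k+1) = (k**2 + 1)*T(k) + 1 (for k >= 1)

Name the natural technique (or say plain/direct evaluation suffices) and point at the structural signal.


Verdict: a summation factor — one-term recursion with variable weight k**2 + 1 is solved by product normalization, not by root-finding.


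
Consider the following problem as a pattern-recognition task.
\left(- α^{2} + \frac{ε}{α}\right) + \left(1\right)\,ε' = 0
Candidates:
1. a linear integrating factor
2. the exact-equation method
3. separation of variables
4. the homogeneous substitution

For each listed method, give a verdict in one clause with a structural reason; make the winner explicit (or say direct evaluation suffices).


Diagnosis: a linear integrating factor — the unknown enters only to the first power against a nonzero forcing term — the integrating-factor template applies directly.
- a linear integrating factor: a fit — the right tool for this form.
- the exact-equation method — no potential function has this form as its differential, as written.
- separation of variables: the two dependences do not factor apart.
- the homogeneous substitution: the ratio of the variables does not determine the slope.


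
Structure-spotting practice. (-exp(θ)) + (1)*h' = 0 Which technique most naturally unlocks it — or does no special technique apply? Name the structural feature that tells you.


Diagnosis: no special technique — solved for the derivative, no h appears — this is antidifferentiation in θ wearing ODE clothing.


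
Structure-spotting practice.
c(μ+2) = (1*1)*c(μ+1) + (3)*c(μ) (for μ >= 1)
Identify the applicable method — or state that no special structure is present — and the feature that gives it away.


Diagnosis: the characteristic-root method — fixed numeric weights on consecutive terms and no forcing term added: the root method in its home territory.


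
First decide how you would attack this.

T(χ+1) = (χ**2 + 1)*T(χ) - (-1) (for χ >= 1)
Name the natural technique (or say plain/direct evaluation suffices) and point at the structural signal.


Best approach: a summation factor — one-term recursion with variable weight χ**2 + 1 is solved by product normalization, not by root-finding.


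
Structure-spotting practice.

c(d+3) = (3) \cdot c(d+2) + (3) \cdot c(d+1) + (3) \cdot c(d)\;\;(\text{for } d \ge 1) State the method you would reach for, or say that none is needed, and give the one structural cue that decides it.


Technique: the characteristic-root method — every coefficient is a fixed number and the forcing is zero — substitute r^d and read off the root equation.


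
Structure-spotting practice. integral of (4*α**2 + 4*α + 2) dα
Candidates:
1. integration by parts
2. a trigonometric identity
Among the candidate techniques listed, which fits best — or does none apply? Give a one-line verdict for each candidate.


Verdict: no special technique — scan for structure and find none: constant multiples of powers of α, integrate directly.
- integration by parts: parts would only shuffle a directly integrable integrand.
- a trigonometric identity: with no trigonometric functions present, identity rewriting has no target.


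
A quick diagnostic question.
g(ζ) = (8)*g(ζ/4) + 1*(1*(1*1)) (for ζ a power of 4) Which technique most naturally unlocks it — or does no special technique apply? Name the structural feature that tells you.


Method: the master substitution — index division is the fingerprint: ζ/4 in the recursive call means substitute ζ = 4^m.


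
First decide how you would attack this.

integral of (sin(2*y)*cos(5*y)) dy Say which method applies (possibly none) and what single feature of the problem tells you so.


Method: a trigonometric identity — mixed-frequency products such as sin(2*y)*cos(5*y) are designed for the product-to-sum formula.


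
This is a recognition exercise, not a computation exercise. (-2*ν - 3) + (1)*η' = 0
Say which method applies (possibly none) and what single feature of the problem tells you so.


Method: no special technique — solved for the derivative, η never appears on the right — this is a direct integration in ν, not a differential-equations problem at heart.


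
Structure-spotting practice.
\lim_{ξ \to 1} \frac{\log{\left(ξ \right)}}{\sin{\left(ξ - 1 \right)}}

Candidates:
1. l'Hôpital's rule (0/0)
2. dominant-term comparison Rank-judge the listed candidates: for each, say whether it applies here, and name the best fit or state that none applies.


Verdict: l'Hôpital's rule (0/0) — the 0/0 form at 1 is the signature situation for l'Hôpital's rule. One could equally expand both pieces locally and compare leading terms; the rule does that in one stroke.
- l'Hôpital's rule (0/0): a fit — the right tool for this form.
- dominant-term comparison: no dominant-degree comparison decides it.


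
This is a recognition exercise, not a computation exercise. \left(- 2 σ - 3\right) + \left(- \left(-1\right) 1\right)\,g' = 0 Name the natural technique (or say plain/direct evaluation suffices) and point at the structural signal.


Verdict: no special technique — with g absent the equation is not coupled at all: direct integration in σ.


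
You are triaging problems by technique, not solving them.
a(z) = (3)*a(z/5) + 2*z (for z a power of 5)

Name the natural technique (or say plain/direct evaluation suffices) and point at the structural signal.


Best approach: the master substitution — divide-the-index recursion (z/5 inside the call) straightens out once the index is rewritten as 5^m.


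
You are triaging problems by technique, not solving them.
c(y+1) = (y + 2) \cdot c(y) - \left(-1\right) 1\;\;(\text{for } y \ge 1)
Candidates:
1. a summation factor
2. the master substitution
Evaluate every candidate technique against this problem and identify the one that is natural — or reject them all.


Technique: a summation factor — with the index-dependent coefficient y + 2, dividing by the cumulative product turns the left side into a pure difference.
- a summation factor: applies; the problem has the shape this method handles.
- the master substitution: this is shift-type recursion, outside the divide-and-conquer template.


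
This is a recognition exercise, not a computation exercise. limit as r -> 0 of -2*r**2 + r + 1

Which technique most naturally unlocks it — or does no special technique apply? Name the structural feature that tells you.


Method: no special technique — no vanishing denominator and no indeterminate clash at the point — evaluation is immediate.


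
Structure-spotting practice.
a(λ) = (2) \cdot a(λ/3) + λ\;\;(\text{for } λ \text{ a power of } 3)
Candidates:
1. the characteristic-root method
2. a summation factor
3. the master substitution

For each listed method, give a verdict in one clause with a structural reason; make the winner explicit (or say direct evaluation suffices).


Diagnosis: the master substitution — treat m = log base 3 of λ as the new clock: one recursion step advances m by one while λ scales by 3.
- the characteristic-root method: a divided-index call is not the fixed-shift linear shape that characteristic roots solve.
- a summation factor — the recursion divides its index rather than shifting it — there is no previous-term chain for a summation factor to telescope.
- the master substitution — applicable, and directly so.


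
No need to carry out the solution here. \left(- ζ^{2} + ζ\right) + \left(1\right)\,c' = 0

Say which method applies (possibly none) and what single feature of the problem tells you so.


Best approach: no special technique — solved for the derivative, no c appears — this is antidifferentiation in ζ wearing ODE clothing.


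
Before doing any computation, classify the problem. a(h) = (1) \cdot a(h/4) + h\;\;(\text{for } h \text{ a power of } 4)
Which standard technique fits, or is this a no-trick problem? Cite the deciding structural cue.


Method: the master substitution — the argument shrinks by the factor 4, so measure the index on a logarithmic scale and the recursion becomes a shift.


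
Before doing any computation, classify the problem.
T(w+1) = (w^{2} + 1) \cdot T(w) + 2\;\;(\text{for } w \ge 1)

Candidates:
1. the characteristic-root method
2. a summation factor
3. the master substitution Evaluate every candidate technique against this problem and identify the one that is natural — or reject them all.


Verdict: a summation factor — because the multiplier w^{2} + 1 is index-dependent, divide through by its running product and sum the resulting differences.
- the characteristic-root method: an index-dependent weight blocks the pure exponential ansatz.
- a summation factor: yes — fits the structure here.
- the master substitution: there is no divide-the-index recursive argument.


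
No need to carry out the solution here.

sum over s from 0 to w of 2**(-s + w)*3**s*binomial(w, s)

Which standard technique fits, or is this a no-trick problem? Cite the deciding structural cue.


Technique: the binomial theorem — terms weighting binomial(w, s) against matched powers of 3 and 2 reassemble into (3 + 2)^w by the binomial theorem.


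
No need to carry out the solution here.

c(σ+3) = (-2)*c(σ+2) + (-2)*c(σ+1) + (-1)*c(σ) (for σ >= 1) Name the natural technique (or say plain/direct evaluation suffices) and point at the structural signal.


Technique: the characteristic-root method — constant coefficients and linearity mean the ansatz r^σ reduces it to solving the characteristic polynomial.


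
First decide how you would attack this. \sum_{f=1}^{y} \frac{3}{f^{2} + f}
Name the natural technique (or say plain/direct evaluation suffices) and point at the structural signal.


Diagnosis: telescoping — \frac{3}{f^{2} + f} is a collapsed telescope: expand it into simple fractions to see the cancellation.


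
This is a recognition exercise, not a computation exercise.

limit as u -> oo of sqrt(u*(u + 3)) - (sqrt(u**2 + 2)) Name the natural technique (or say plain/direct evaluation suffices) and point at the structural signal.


Verdict: conjugate multiplication — sqrt(u*(u + 3)) and sqrt(u**2 + 2) both blow up, but their difference is tame once the conjugate rationalizes it.


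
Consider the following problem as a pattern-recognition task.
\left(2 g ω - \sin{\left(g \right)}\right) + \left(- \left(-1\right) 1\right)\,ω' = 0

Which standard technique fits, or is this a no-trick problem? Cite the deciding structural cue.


Diagnosis: a linear integrating factor — the equation is linear in ω with coefficient 2 g; multiplying by the integrating factor exp(∫2 g) makes the left side a perfect derivative.


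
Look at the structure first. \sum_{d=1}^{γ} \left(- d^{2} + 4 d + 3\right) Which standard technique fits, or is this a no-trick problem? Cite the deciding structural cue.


Method: no special technique — the sum is polynomial through and through; closed forms for each power of d finish it directly.


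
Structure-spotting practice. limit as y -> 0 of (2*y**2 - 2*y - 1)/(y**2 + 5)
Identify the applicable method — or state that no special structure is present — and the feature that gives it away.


Technique: no special technique — no vanishing denominator and no indeterminate clash at the point — evaluation is immediate.


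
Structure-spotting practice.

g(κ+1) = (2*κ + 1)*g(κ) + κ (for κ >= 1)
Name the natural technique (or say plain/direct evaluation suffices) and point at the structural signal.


Method: a summation factor — one-term recursion with variable weight 2*κ + 1 is solved by product normalization, not by root-finding.


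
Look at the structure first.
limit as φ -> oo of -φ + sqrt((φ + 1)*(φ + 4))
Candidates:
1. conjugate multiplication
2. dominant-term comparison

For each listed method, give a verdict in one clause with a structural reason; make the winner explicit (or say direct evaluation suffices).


Method: conjugate multiplication — turning the difference into a conjugate-rationalized ratio makes the limit readable.
- conjugate multiplication: a fit — the right tool for this form.
- dominant-term comparison: this limit is not decided by comparing polynomial growth at infinity.


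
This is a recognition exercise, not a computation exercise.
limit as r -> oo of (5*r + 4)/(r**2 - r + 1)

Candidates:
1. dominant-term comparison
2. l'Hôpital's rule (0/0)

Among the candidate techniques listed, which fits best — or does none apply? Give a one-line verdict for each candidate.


Verdict: dominant-term comparison — as r grows, only the highest-degree terms matter — compare leading terms and read the limit off.
- dominant-term comparison: yes, a natural case for it.
- l'Hôpital's rule (0/0) — no 0/0 form appears: written as one quotient, top and bottom both grow without bound, and the ratio is decided by their leading terms.


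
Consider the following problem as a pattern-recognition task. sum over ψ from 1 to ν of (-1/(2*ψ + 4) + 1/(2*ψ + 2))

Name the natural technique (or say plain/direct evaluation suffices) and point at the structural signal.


Verdict: telescoping — the summand is built as 1/(2*ψ + 2) minus its own successor — adjacent terms annihilate down the line.


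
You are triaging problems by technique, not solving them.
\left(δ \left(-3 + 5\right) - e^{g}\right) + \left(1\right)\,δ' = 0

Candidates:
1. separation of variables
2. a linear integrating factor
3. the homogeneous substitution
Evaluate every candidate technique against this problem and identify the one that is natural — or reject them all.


Diagnosis: a linear integrating factor — first power of δ, nonzero forcing: the integrating-factor recipe applies verbatim with p = (-3 + 5).
- separation of variables: the two dependences are entangled, not a clean product of one-variable pieces.
- a linear integrating factor — applies; the problem has the shape this method handles.
- the homogeneous substitution: the ratio substitution does not collapse this equation.


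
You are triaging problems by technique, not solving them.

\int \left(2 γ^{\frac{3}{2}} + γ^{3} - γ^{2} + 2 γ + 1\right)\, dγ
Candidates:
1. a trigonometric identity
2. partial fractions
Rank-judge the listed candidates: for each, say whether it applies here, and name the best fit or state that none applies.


Diagnosis: no special technique — nothing composite, nothing rational, nothing trigonometric — each constant-multiple power of γ integrates by the power rule alone.
- a trigonometric identity — with no trigonometric functions present, identity rewriting has no target.
- partial fractions: the expression is not a ratio of polynomials that decomposes further.


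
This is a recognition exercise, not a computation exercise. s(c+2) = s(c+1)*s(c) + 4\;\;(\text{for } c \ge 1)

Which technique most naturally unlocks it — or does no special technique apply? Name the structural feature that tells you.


Method: no special technique — the unknown sequence enters the update nonlinearly, so no linear method fits the recurrence as written — direct iteration remains.


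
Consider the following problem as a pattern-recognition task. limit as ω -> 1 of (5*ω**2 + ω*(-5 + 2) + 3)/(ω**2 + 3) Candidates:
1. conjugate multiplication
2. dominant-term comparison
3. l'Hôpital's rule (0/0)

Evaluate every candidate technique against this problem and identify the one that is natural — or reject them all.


Verdict: no special technique — no vanishing denominator and no indeterminate clash at the point — evaluation is immediate.
- conjugate multiplication: there is no infinity-minus-infinity radical difference to rationalize.
- dominant-term comparison — this limit is not decided by comparing polynomial growth at infinity.
- l'Hôpital's rule (0/0): substituting the point produces a determinate value, not a 0 over 0 clash.


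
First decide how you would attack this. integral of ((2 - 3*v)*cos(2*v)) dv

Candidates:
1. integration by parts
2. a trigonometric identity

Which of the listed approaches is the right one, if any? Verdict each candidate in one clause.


Method: integration by parts — 2 - 3*v dies after finitely many derivatives while cos(2*v) cycles under integration — the tabular/parts setup.
- integration by parts — yes, a natural case for it.
- a trigonometric identity: neither the even-power reduction nor the product-to-sum identity applies to this structure.


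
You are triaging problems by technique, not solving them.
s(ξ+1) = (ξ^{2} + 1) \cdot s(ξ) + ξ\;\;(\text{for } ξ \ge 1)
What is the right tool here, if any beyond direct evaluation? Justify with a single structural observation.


Method: a summation factor — with the index-dependent coefficient ξ^{2} + 1, dividing by the cumulative product turns the left side into a pure difference.


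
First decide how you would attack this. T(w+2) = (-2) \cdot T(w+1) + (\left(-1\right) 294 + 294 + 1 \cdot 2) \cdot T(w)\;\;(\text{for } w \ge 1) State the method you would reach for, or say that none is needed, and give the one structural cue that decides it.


Diagnosis: the characteristic-root method — linear, homogeneous, constant coefficients: solutions of the form r^w exist — find the roots of the characteristic polynomial.


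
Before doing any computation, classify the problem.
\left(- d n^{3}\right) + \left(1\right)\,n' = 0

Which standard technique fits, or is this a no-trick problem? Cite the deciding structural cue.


Best approach: separation of variables — solved for the derivative, the right side factors as d times n^{3} — all d-dependence separates from all n-dependence.


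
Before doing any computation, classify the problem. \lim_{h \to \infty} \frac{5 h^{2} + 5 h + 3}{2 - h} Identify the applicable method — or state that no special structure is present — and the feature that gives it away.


Diagnosis: dominant-term comparison — at large h only the top-degree terms survive; compare the leading terms and the limit falls out. Differentiating the expression as a single quotient would eventually settle it as well; matching dominant growth settles it immediately.


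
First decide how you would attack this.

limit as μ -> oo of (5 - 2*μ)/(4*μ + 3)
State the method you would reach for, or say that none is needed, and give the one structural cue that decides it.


Verdict: dominant-term comparison — as μ grows, only the highest-degree terms matter — compare leading terms and read the limit off. l'Hôpital's at-infinity variant applies to the expression viewed as a single quotient; the leading-term comparison is the direct route.


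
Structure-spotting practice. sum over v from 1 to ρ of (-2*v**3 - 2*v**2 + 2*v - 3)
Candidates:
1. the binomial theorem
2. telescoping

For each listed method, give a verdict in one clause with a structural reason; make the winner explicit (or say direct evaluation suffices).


Best approach: no special technique — nothing telescopes and nothing is geometric; polynomial terms in v sum term by term.
- the binomial theorem: there is no sum-raised-to-a-power identity hiding in these terms.
- telescoping: the terms as presented offer no neighboring cancellation — a telescoping rewrite may exist, but the displayed structure does not hand one over.


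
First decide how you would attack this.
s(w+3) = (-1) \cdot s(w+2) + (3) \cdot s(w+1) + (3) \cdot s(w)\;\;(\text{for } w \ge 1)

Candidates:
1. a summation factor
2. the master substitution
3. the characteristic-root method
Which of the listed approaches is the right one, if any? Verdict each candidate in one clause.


Diagnosis: the characteristic-root method — the recurrence is linear and homogeneous with constant coefficients, so the ansatz r^w turns it into a polynomial equation for r.
- a summation factor — a summation factor telescopes one-step recursions; this one carries higher-order memory.
- the master substitution — the recursion steps by a constant offset, so exponential reindexing is pointless.
- the characteristic-root method — yes, a natural case for it.


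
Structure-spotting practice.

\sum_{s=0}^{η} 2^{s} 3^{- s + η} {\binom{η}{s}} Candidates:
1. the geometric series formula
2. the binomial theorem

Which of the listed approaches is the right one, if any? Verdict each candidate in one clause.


Method: the binomial theorem — {\binom{η}{s}} weighting matched powers of 2 and 3 is the expanded form of (2 + 3)^η — fold it back up.
- the geometric series formula — no single multiplier carries one term to the next throughout the sum.
- the binomial theorem: yes — fits the structure here.


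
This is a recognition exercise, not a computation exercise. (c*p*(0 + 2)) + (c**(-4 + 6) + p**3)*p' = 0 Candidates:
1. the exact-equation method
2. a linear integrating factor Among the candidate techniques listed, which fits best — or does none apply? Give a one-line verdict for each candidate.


Technique: the exact-equation method — equality of cross partials is the green light — assemble the potential function term by term.
- the exact-equation method — a fit — the right tool for this form.
- a linear integrating factor — a nonlinear term in the unknown puts this outside the integrating-factor template.


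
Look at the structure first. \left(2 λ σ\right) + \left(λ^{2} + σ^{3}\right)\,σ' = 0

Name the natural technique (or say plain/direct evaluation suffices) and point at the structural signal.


Best approach: the exact-equation method — the cross partial derivatives of 2 λ σ and λ^{2} + σ^{3} agree, so the left side is the total differential of one potential in λ and σ.


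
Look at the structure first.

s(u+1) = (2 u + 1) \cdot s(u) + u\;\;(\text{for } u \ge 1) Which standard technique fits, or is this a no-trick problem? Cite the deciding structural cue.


Technique: a summation factor — first-order, linear, moving coefficient 2 u + 1: the discrete analogue of an integrating factor handles it.


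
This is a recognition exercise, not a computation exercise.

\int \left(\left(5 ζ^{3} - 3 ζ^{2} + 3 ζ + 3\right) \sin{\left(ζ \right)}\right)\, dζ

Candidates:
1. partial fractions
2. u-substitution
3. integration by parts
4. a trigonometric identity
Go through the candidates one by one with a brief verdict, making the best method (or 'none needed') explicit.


Diagnosis: integration by parts — a polynomial 5 ζ^{3} - 3 ζ^{2} + 3 ζ + 3 against the kernel \sin{\left(ζ \right)} is the signature bounded-ladder case for integration by parts.
- partial fractions: the expression is not a ratio of polynomials that decomposes further.
- u-substitution: no subexpression of the integrand pairs with its own derivative as a factor — individual terms may offer their own substitutions, but any change of variable covering the whole integral would have to be constructed from outside the expression.
- integration by parts: a fit — the right tool for this form.
- a trigonometric identity — neither the even-power reduction nor the product-to-sum identity applies to this structure.


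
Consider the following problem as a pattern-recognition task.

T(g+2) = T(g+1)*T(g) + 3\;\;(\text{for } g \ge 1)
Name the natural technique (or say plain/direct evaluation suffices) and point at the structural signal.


Method: no special technique — the update rule curves (it is not linear in the unknown sequence), so no superposition-based closed form attaches — iterate or study it directly.


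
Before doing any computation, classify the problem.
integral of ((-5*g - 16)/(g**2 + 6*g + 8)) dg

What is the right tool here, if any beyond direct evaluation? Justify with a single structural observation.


Best approach: partial fractions — the bottom factors while the top stays lower-degree — split into simple fractions and integrate piece by piece.


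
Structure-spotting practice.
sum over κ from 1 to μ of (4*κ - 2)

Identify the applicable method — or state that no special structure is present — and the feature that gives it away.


Verdict: no special technique — every summand is a constant multiple of a power of κ — apply the standard power-sum identities one degree at a time.


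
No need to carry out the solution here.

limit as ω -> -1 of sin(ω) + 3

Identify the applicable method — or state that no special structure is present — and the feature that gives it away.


Verdict: no special technique — the function is continuous at -1; evaluation is itself the limit, no machinery required.


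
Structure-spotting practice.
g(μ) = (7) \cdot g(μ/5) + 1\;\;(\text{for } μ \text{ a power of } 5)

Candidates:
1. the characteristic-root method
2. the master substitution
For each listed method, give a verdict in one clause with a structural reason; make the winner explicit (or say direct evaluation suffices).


Verdict: the master substitution — the argument contracts 5-fold per step: reindex μ exponentially and solve the linear recurrence in the new index.
- the characteristic-root method — a divided-index call is not the fixed-shift linear shape that characteristic roots solve.
- the master substitution: yes — fits the structure here.


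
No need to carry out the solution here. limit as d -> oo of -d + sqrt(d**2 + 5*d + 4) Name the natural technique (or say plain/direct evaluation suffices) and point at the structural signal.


Best approach: conjugate multiplication — sqrt(d**2 + 5*d + 4) and d both blow up, but their difference is tame once the conjugate rationalizes it.


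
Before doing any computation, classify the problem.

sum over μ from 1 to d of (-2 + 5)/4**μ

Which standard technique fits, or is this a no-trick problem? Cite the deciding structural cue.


Method: the geometric series formula — consecutive terms stand in a fixed index-free ratio — the geometric sum formula closes it.


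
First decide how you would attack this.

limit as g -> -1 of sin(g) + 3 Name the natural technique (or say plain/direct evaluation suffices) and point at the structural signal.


Method: no special technique — the expression is continuous at the evaluation point — substitute directly; no indeterminate form appears.


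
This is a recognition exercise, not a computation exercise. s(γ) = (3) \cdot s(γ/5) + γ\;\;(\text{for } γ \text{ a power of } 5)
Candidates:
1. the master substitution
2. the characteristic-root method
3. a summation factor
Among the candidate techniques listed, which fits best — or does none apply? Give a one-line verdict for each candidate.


Technique: the master substitution — the argument contracts 5-fold per step: reindex γ exponentially and solve the linear recurrence in the new index.
- the master substitution — yes, a natural case for it.
- the characteristic-root method: a divided-index call is not the fixed-shift linear shape that characteristic roots solve.
- a summation factor: the recursion divides its index rather than shifting it — there is no previous-term chain for a summation factor to telescope.


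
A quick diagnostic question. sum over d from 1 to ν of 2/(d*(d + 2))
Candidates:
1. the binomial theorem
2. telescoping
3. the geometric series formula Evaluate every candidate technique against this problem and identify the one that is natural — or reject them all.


Diagnosis: telescoping — 2/(d*(d + 2)) decomposes into shift-paired simple fractions; the series telescopes to finitely many boundary pieces.
- the binomial theorem: no binomial coefficients pair with matched powers.
- telescoping: applicable, and directly so.
- the geometric series formula — no single multiplier carries one term to the next throughout the sum.


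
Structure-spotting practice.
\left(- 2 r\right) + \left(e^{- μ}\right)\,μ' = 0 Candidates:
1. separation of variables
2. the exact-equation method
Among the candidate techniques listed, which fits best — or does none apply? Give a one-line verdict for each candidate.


Method: separation of variables — solved for the derivative, the right side splits multiplicatively into a function of each variable alone — divide and integrate each side.
- separation of variables: applicable, and directly so.
- the exact-equation method — any potential here is of the trivial single-variable kind; the exact method earns its name only with genuine cross terms.


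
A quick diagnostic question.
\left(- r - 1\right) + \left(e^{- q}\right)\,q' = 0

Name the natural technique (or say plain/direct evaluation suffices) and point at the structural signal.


Verdict: separation of variables — solved for the derivative, the right side splits multiplicatively into a function of each variable alone — divide and integrate each side. The cross-partial test also passes here (vacuously, each side single-variable); the potential-function route would work, separation is simply more immediate.


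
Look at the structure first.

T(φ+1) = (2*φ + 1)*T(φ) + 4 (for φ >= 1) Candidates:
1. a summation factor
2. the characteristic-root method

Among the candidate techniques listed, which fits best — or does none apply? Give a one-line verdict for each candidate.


Method: a summation factor — first-order, linear, moving coefficient 2*φ + 1: the discrete analogue of an integrating factor handles it.
- a summation factor — yes, a natural case for it.
- the characteristic-root method: the coefficients change with the index, which the root method cannot absorb.


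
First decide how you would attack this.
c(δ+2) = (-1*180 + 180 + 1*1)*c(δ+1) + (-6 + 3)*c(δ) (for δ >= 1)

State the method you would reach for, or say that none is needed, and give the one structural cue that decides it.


Verdict: the characteristic-root method — try a geometric ansatz r^δ: constant coefficients turn the recurrence into one polynomial equation in r.


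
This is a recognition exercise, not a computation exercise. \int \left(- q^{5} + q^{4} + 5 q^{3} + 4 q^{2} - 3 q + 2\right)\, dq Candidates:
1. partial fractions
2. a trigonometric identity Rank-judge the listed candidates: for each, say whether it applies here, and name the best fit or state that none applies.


Diagnosis: no special technique — scan for structure and find none: constant multiples of powers of q, integrate directly.
- partial fractions: there is no rational-function structure to decompose.
- a trigonometric identity: no sine or cosine appears, so there is nothing for a trigonometric identity to act on.


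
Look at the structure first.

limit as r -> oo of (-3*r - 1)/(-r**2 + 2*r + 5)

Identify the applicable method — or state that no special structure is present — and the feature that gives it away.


Technique: dominant-term comparison — as r grows, only the highest-degree terms matter — compare leading terms and read the limit off. Viewed as a single quotient this is an ∞/∞ form — an at-infinity application of l'Hôpital's rule would also resolve it; comparing leading growth reads the answer without differentiating.
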